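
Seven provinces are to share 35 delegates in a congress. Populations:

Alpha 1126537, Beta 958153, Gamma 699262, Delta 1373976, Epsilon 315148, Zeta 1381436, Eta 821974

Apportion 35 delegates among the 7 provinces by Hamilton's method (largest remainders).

The standard divisor is 6676486/35 ≈ 190756.743.
Standard quotas: Alpha 5.9056, Beta 5.0229, Gamma 3.6657, Delta 7.2028, Epsilon 1.6521, Zeta 7.2419, Eta 4.3090.
Lower quotas: Alpha 5, Beta 5, Gamma 3, Delta 7, Epsilon 1, Zeta 7, Eta 4 (sum 32, leaving 3 seats).
Remainders in descending order: Alpha 0.9056, Gamma 0.6657, Epsilon 0.6521, Eta 0.3090, Zeta 0.2419, Delta 0.2028, Beta 0.0229.
The surplus seats go to Alpha, Gamma, Epsilon.

Alpha 6, Beta 5, Gamma 4, Delta 7, Epsilon 2, Zeta 7, Eta 4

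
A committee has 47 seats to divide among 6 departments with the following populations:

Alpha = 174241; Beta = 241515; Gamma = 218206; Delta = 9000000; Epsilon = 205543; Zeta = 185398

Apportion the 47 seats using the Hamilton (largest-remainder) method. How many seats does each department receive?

Standard divisor: 10024903 ÷ 47 ≈ 213295.809.
Standard quotas: Alpha 0.8169, Beta 1.1323, Gamma 1.0230, Delta 42.1949, Epsilon 0.9637, Zeta 0.8692.
Lower quotas: Alpha 0, Beta 1, Gamma 1, Delta 42, Epsilon 0, Zeta 0 (sum 44, leaving 3 seats).
Remainders in descending order: Epsilon 0.9637, Zeta 0.8692, Alpha 0.8169, Delta 0.1949, Beta 0.1323, Gamma 0.0230.
The surplus seats go to Epsilon, Zeta, Alpha.

Alpha 1; Beta 1; Gamma 1; Delta 42; Epsilon 1; Zeta 1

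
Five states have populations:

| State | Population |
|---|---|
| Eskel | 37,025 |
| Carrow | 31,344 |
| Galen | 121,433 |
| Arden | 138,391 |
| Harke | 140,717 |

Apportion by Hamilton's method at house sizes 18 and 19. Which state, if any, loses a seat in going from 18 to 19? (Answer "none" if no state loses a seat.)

At 18 seats: Eskel 2, Carrow 1, Galen 5, Arden 5, Harke 5.
At 19 seats: Eskel 1, Carrow 1, Galen 5, Arden 6, Harke 6.
Eskel drops from 2 to 1.

Eskel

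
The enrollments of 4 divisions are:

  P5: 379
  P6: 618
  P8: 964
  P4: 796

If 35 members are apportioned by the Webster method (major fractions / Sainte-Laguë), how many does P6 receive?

Standard divisor 2757/35 ≈ 78.771; standard quotas: P5 4.811, P6 7.845, P8 12.238, P4 10.105.
Rounding to the nearest integer gives P5 5, P6 8, P8 12, P4 10 — total 35, matching the house size, so no adjustment is needed.
P6 receives 8.

8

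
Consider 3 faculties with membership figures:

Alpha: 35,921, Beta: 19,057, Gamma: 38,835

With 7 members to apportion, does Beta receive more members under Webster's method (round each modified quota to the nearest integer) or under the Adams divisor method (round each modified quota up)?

Webster: Alpha 3, Beta 1, Gamma 3.
Adams: Alpha 2, Beta 2, Gamma 3.
Beta gets 1 under Webster and 2 under Adams.

Adams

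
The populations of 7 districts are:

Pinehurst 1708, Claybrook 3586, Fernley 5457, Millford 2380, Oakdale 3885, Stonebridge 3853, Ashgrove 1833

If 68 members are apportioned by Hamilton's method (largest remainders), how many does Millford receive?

Total 22702; standard divisor 22702/68 ≈ 333.853.
Standard quotas: Pinehurst 5.1160, Claybrook 10.7413, Fernley 16.3455, Millford 7.1289, Oakdale 11.6369, Stonebridge 11.5410, Ashgrove 5.4904.
Lower quotas: Pinehurst 5, Claybrook 10, Fernley 16, Millford 7, Oakdale 11, Stonebridge 11, Ashgrove 5 (sum 65, leaving 3 seats).
Remainders in descending order: Claybrook 0.7413, Oakdale 0.6369, Stonebridge 0.5410, Ashgrove 0.4904, Fernley 0.3455, Millford 0.1289, Pinehurst 0.1160.
Largest remainders: Claybrook, Oakdale, Stonebridge receive the extra seats.
Millford receives 7.

7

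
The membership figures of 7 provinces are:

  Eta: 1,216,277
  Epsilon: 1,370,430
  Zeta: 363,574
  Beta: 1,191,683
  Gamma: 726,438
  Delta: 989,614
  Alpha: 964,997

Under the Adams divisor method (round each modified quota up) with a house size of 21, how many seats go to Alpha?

Standard divisor 6823013/21 ≈ 324905.381; standard quotas: Eta 3.743, Epsilon 4.218, Zeta 1.119, Beta 3.668, Gamma 2.236, Delta 3.046, Alpha 2.970.
Rounding up gives 4, 5, 2, 4, 3, 4, 3 = 25 seats, so the divisor must be adjusted.
With modified divisor 380400: modified quotas Eta 3.197, Epsilon 3.603, Zeta 0.956, Beta 3.133, Gamma 1.910, Delta 2.602, Alpha 2.537.
Rounding up: Eta 4, Epsilon 4, Zeta 1, Beta 4, Gamma 2, Delta 3, Alpha 3 (total 21).
Alpha receives 3.

3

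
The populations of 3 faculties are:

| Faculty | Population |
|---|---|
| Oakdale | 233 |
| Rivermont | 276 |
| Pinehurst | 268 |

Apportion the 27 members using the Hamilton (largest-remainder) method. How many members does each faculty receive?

Oakdale 8, Rivermont 10, Pinehurst 9

Total 777; standard divisor 777/27 ≈ 28.778.
Standard quotas: Oakdale 8.097, Rivermont 9.591, Pinehurst 9.313.
Lower quotas: Oakdale 8, Rivermont 9, Pinehurst 9 (sum 26, leaving 1 seat).
Remainders in descending order: Rivermont 0.591, Pinehurst 0.313, Oakdale 0.097.
The surplus seat goes to Rivermont.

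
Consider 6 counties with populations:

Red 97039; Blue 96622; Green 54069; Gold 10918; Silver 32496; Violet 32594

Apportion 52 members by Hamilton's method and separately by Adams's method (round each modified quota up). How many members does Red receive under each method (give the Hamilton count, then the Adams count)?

16 and 15

Hamilton: Red 16, Blue 15, Green 9, Gold 2, Silver 5, Violet 5.
Adams: Red 15, Blue 15, Green 9, Gold 2, Silver 5, Violet 6.
Red gets 16 under Hamilton and 15 under Adams.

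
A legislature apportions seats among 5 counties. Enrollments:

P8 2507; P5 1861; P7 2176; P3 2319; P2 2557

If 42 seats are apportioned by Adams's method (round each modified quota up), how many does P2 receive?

Standard divisor 11420/42 ≈ 271.905; standard quotas: P8 9.220, P5 6.844, P7 8.003, P3 8.529, P2 9.404.
Rounding up gives 10, 7, 9, 9, 10 = 45 seats, so the divisor must be adjusted.
With modified divisor 287: modified quotas P8 8.735, P5 6.484, P7 7.582, P3 8.080, P2 8.909.
Rounding up: P8 9, P5 7, P7 8, P3 9, P2 9 (total 42).
P2 receives 9.

9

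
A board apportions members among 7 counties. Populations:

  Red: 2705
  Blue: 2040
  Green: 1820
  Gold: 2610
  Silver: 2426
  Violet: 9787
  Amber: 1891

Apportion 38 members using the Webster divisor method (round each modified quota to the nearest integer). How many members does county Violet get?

Standard divisor 23279/38 ≈ 612.605; standard quotas: Red 4.416, Blue 3.330, Green 2.971, Gold 4.260, Silver 3.960, Violet 15.976, Amber 3.087.
Rounding to the nearest integer gives 4, 3, 3, 4, 4, 16, 3 = 37 seats, so the divisor must be adjusted.
With modified divisor 597: modified quotas Red 4.531, Blue 3.417, Green 3.049, Gold 4.372, Silver 4.064, Violet 16.394, Amber 3.168.
Rounding to the nearest integer: Red 5, Blue 3, Green 3, Gold 4, Silver 4, Violet 16, Amber 3 (total 38).
Violet receives 16.

16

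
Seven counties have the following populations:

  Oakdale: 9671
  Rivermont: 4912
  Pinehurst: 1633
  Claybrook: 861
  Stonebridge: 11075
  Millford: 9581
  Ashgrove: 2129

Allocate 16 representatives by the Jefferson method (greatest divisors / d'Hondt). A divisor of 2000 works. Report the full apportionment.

With modified divisor 2000: modified quotas Oakdale 4.835, Rivermont 2.456, Pinehurst 0.817, Claybrook 0.430, Stonebridge 5.537, Millford 4.790, Ashgrove 1.065.
Rounding down: Oakdale 4, Rivermont 2, Pinehurst 0, Claybrook 0, Stonebridge 5, Millford 4, Ashgrove 1 (total 16).

Oakdale 4, Rivermont 2, Pinehurst 0, Claybrook 0, Stonebridge 5, Millford 4, Ashgrove 1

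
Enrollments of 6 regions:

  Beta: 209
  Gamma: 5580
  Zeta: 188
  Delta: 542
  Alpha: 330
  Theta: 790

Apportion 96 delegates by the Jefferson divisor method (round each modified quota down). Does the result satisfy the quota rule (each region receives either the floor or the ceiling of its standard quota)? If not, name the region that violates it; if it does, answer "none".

Standard quotas: Beta 2.627, Gamma 70.124, Zeta 2.363, Delta 6.811, Alpha 4.147, Theta 9.928.
Jefferson allocation: Beta 2, Gamma 72, Zeta 2, Delta 6, Alpha 4, Theta 10.
Gamma has quota 70.124 (lower 70, upper 71) but receives 72 — outside the quota interval.

Gamma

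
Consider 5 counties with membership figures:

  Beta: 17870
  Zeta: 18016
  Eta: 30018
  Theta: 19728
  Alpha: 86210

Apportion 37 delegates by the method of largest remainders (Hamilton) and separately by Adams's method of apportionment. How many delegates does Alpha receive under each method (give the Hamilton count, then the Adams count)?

Hamilton: Beta 4, Zeta 4, Eta 6, Theta 4, Alpha 19.
Adams: Beta 4, Zeta 4, Eta 7, Theta 4, Alpha 18.
Alpha gets 19 under Hamilton and 18 under Adams.

19 and 18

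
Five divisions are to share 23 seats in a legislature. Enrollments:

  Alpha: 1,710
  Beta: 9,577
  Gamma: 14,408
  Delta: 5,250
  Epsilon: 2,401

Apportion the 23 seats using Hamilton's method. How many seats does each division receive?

Total 33346; standard divisor 33346/23 ≈ 1449.826.
Standard quotas: Alpha 1.1795, Beta 6.6056, Gamma 9.9377, Delta 3.6211, Epsilon 1.6561.
Lower quotas: Alpha 1, Beta 6, Gamma 9, Delta 3, Epsilon 1 (sum 20, leaving 3 seats).
Remainders in descending order: Gamma 0.9377, Epsilon 0.6561, Delta 0.6211, Beta 0.6056, Alpha 0.1795.
The surplus seats go to Gamma, Epsilon, Delta.

Alpha: 1; Beta: 6; Gamma: 10; Delta: 4; Epsilon: 2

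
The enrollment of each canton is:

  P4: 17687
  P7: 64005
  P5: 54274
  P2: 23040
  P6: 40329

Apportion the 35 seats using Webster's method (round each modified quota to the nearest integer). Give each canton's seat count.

Standard divisor 199335/35 ≈ 5695.286; standard quotas: P4 3.106, P7 11.238, P5 9.530, P2 4.045, P6 7.081.
Rounding to the nearest integer gives P4 3, P7 11, P5 10, P2 4, P6 7 — total 35, matching the house size, so no adjustment is needed.

P4 3, P7 11, P5 10, P2 4, P6 7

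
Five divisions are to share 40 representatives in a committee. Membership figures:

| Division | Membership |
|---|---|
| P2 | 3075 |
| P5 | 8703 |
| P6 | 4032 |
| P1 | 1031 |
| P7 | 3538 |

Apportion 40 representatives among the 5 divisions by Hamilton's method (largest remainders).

Total 20379; standard divisor 20379/40 ≈ 509.475.
Standard quotas: P2 6.0356, P5 17.0823, P6 7.9140, P1 2.0237, P7 6.9444.
Lower quotas: P2 6, P5 17, P6 7, P1 2, P7 6 (sum 38, leaving 2 seats).
Remainders in descending order: P7 0.9444, P6 0.9140, P5 0.0823, P2 0.0356, P1 0.0237.
The surplus seats go to P7, P6.

P2=6, P5=17, P6=8, P1=2, P7=7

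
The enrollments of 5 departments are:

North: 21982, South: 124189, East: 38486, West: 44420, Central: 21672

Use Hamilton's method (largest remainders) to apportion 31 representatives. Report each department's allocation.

Total 250749; standard divisor 250749/31 ≈ 8088.677.
Standard quotas: North 2.7176, South 15.3534, East 4.7580, West 5.4916, Central 2.6793.
Lower quotas: North 2, South 15, East 4, West 5, Central 2 (sum 28, leaving 3 seats).
Remainders in descending order: East 0.7580, North 0.7176, Central 0.6793, West 0.4916, South 0.3534.
The surplus seats go to East, North, Central.

North 3, South 15, East 5, West 5, Central 3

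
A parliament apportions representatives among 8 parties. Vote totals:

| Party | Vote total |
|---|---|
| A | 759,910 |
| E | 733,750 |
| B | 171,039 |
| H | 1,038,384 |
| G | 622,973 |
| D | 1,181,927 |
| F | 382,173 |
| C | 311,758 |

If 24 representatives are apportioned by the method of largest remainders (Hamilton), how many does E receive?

3

Total 5201914; standard divisor 5201914/24 ≈ 216746.417.
Standard quotas: A 3.5060, E 3.3853, B 0.7891, H 4.7908, G 2.8742, D 5.4530, F 1.7632, C 1.4384.
Lower quotas: A 3, E 3, B 0, H 4, G 2, D 5, F 1, C 1 (sum 19, leaving 5 seats).
Remainders in descending order: G 0.8742, H 0.7908, B 0.7891, F 0.7632, A 0.5060, D 0.4530, C 0.4384, E 0.3853.
Largest remainders: G, H, B, F, A receive the extra seats.
E receives 3.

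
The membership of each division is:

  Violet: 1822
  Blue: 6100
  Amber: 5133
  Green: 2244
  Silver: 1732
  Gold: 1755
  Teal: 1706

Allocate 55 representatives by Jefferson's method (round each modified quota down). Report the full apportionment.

Violet 5, Blue 17, Amber 14, Green 6, Silver 4, Gold 5, Teal 4

Standard divisor 20492/55 ≈ 372.582; standard quotas: Violet 4.890, Blue 16.372, Amber 13.777, Green 6.023, Silver 4.649, Gold 4.710, Teal 4.579.
Rounding down gives 4, 16, 13, 6, 4, 4, 4 = 51 seats, so the divisor must be adjusted.
With modified divisor 349: modified quotas Violet 5.221, Blue 17.479, Amber 14.708, Green 6.430, Silver 4.963, Gold 5.029, Teal 4.888.
Rounding down: Violet 5, Blue 17, Amber 14, Green 6, Silver 4, Gold 5, Teal 4 (total 55).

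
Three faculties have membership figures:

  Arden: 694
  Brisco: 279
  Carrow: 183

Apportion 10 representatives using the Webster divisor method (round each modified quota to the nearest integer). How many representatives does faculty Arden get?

6

Standard divisor 1156/10 ≈ 115.6; standard quotas: Arden 6.003, Brisco 2.413, Carrow 1.583.
Rounding to the nearest integer gives Arden 6, Brisco 2, Carrow 2 — total 10, matching the house size, so no adjustment is needed.
Arden receives 6.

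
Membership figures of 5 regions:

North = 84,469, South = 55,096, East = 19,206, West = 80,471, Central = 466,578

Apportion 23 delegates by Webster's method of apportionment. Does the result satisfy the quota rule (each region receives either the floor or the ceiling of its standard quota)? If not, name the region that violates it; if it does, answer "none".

Central

Standard quotas: North 2.753, South 1.795, East 0.626, West 2.622, Central 15.204.
Webster allocation: North 3, South 2, East 1, West 3, Central 14.
Central has quota 15.204 (lower 15, upper 16) but receives 14 — outside the quota interval.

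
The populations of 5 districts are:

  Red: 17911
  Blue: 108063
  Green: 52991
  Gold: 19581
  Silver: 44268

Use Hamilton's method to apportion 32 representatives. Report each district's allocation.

Red: 2; Blue: 14; Green: 7; Gold: 3; Silver: 6

Standard divisor: 242814 ÷ 32 ≈ 7587.938.
Standard quotas: Red 2.3605, Blue 14.2414, Green 6.9836, Gold 2.5805, Silver 5.8340.
Lower quotas: Red 2, Blue 14, Green 6, Gold 2, Silver 5 (sum 29, leaving 3 seats).
Remainders in descending order: Green 0.9836, Silver 0.8340, Gold 0.5805, Red 0.3605, Blue 0.2414.
The surplus seats go to Green, Silver, Gold.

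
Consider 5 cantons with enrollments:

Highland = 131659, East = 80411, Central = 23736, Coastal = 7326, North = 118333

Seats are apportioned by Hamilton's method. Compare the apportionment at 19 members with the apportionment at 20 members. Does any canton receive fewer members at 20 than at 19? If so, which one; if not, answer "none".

At 19 seats: Highland 7, East 4, Central 1, Coastal 1, North 6.
At 20 seats: Highland 7, East 5, Central 1, Coastal 0, North 7.
Coastal drops from 1 to 0.

Coastal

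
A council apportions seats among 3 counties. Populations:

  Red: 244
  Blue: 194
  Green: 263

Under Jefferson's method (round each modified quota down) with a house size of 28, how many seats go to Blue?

8

Standard divisor 701/28 ≈ 25.036; standard quotas: Red 9.746, Blue 7.749, Green 10.505.
Rounding down gives 9, 7, 10 = 26 seats, so the divisor must be adjusted.
With modified divisor 24: modified quotas Red 10.167, Blue 8.083, Green 10.958.
Rounding down: Red 10, Blue 8, Green 10 (total 28).
Blue receives 8.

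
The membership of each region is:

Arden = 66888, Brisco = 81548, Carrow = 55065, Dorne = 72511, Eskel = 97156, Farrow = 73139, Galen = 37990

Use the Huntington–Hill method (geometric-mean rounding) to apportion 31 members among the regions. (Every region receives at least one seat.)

Arden 4, Brisco 5, Carrow 4, Dorne 5, Eskel 6, Farrow 5, Galen 2

With divisor 15703: modified quotas Arden 4.260, Brisco 5.193, Carrow 3.507, Dorne 4.618, Eskel 6.187, Farrow 4.658, Galen 2.419.
Geometric-mean thresholds: Arden √(4·5)=4.472, Brisco √(5·6)=5.477, Carrow √(3·4)=3.464, Dorne √(4·5)=4.472, Eskel √(6·7)=6.481, Farrow √(4·5)=4.472, Galen √(2·3)=2.449.
Each quota rounded against its threshold gives Arden 4, Brisco 5, Carrow 4, Dorne 5, Eskel 6, Farrow 5, Galen 2 (total 31).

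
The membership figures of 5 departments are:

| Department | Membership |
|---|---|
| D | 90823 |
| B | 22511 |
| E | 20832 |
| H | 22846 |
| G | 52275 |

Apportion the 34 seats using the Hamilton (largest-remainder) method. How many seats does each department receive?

The standard divisor is 209287/34 ≈ 6155.5.
Standard quotas: D 14.7548, B 3.6571, E 3.3843, H 3.7115, G 8.4924.
Lower quotas: D 14, B 3, E 3, H 3, G 8 (sum 31, leaving 3 seats).
Remainders in descending order: D 0.7548, H 0.7115, B 0.6571, G 0.4924, E 0.3843.
Largest remainders: D, H, B receive the extra seats.

D 15, B 4, E 3, H 4, G 8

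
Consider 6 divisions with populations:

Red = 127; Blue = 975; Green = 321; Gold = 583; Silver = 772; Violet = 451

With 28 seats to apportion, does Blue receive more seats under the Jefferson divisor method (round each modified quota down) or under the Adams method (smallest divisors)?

Jefferson

Jefferson: Red 1, Blue 9, Green 2, Gold 5, Silver 7, Violet 4.
Adams: Red 1, Blue 8, Green 3, Gold 5, Silver 7, Violet 4.
Blue gets 9 under Jefferson and 8 under Adams.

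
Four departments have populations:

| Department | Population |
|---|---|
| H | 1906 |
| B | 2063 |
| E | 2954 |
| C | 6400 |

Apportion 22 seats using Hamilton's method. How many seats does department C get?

11

Standard divisor: 13323 ÷ 22 ≈ 605.591.
Standard quotas: H 3.1473, B 3.4066, E 4.8779, C 10.5682.
Lower quotas: H 3, B 3, E 4, C 10 (sum 20, leaving 2 seats).
Remainders in descending order: E 0.8779, C 0.5682, B 0.4066, H 0.1473.
The surplus seats go to E, C.
C receives 11.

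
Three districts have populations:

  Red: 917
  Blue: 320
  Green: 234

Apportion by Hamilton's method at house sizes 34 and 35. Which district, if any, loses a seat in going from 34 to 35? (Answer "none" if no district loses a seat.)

At 34 seats: Red 21, Blue 7, Green 6.
At 35 seats: Red 22, Blue 8, Green 5.
Green drops from 6 to 5.

Green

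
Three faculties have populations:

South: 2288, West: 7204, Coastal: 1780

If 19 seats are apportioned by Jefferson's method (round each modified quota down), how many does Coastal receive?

Standard divisor 11272/19 ≈ 593.263; standard quotas: South 3.857, West 12.143, Coastal 3.000.
Rounding down gives 3, 12, 3 = 18 seats, so the divisor must be adjusted.
With modified divisor 560: modified quotas South 4.086, West 12.864, Coastal 3.179.
Rounding down: South 4, West 12, Coastal 3 (total 19).
Coastal receives 3.

3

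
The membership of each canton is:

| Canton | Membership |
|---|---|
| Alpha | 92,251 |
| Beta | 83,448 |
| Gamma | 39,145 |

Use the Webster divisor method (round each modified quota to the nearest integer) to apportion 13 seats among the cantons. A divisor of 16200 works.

With modified divisor 16200: modified quotas Alpha 5.695, Beta 5.151, Gamma 2.416.
Rounding to the nearest integer: Alpha 6, Beta 5, Gamma 2 (total 13).

Alpha: 6, Beta: 5, Gamma: 2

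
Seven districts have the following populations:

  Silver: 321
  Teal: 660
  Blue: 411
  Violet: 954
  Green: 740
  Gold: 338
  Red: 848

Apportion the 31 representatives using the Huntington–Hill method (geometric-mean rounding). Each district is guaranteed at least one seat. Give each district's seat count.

With divisor 137: modified quotas Silver 2.343, Teal 4.818, Blue 3.000, Violet 6.964, Green 5.401, Gold 2.467, Red 6.190.
Geometric-mean thresholds: Silver √(2·3)=2.449, Teal √(4·5)=4.472, Blue √(3·4)=3.464, Violet √(6·7)=6.481, Green √(5·6)=5.477, Gold √(2·3)=2.449, Red √(6·7)=6.481.
Each quota rounded against its threshold gives Silver 2, Teal 5, Blue 3, Violet 7, Green 5, Gold 3, Red 6 (total 31).

Silver 2; Teal 5; Blue 3; Violet 7; Green 5; Gold 3; Red 6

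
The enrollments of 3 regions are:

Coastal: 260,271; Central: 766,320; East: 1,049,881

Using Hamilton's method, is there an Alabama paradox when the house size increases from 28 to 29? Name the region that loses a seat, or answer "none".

Coastal

At 28 seats: Coastal 4, Central 10, East 14.
At 29 seats: Coastal 3, Central 11, East 15.
Coastal drops from 4 to 3.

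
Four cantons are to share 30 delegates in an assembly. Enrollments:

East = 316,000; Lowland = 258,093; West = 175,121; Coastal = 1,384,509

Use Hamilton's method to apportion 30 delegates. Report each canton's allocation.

Total 2133723; standard divisor 2133723/30 ≈ 71124.1.
Standard quotas: East 4.4429, Lowland 3.6288, West 2.4622, Coastal 19.4661.
Lower quotas: East 4, Lowland 3, West 2, Coastal 19 (sum 28, leaving 2 seats).
Remainders in descending order: Lowland 0.6288, Coastal 0.4661, West 0.4622, East 0.4429.
Largest remainders: Lowland, Coastal receive the extra seats.

East: 4, Lowland: 4, West: 2, Coastal: 20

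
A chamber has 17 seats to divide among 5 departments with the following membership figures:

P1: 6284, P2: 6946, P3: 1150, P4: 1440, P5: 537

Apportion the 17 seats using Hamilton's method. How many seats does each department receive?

The standard divisor is 16357/17 ≈ 962.176.
Standard quotas: P1 6.5310, P2 7.2190, P3 1.1952, P4 1.4966, P5 0.5581.
Lower quotas: P1 6, P2 7, P3 1, P4 1, P5 0 (sum 15, leaving 2 seats).
Remainders in descending order: P5 0.5581, P1 0.5310, P4 0.4966, P2 0.2190, P3 0.1952.
The surplus seats go to P5, P1.

P1=7, P2=7, P3=1, P4=1, P5=1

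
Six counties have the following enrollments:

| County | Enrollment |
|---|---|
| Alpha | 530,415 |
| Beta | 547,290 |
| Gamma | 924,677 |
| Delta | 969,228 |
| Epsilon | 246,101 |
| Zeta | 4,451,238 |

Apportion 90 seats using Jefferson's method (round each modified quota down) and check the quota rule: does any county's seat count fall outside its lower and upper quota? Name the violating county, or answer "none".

Zeta

Standard quotas: Alpha 6.225, Beta 6.423, Gamma 10.852, Delta 11.375, Epsilon 2.888, Zeta 52.238.
Jefferson allocation: Alpha 6, Beta 6, Gamma 11, Delta 11, Epsilon 2, Zeta 54.
Zeta has quota 52.238 (lower 52, upper 53) but receives 54 — outside the quota interval.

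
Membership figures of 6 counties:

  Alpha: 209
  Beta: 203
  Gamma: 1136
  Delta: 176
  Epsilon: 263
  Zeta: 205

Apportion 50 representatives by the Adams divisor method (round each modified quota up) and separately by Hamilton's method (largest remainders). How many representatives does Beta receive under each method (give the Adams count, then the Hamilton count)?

Adams: Alpha 5, Beta 5, Gamma 25, Delta 4, Epsilon 6, Zeta 5.
Hamilton: Alpha 5, Beta 4, Gamma 26, Delta 4, Epsilon 6, Zeta 5.
Beta gets 5 under Adams and 4 under Hamilton.

5 and 4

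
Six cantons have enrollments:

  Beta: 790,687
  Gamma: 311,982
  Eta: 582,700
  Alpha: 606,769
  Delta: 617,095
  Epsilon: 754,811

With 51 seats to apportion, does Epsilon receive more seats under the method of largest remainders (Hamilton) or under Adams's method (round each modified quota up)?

Hamilton: Beta 11, Gamma 4, Eta 8, Alpha 8, Delta 9, Epsilon 11.
Adams: Beta 11, Gamma 5, Eta 8, Alpha 8, Delta 9, Epsilon 10.
Epsilon gets 11 under Hamilton and 10 under Adams.

Hamilton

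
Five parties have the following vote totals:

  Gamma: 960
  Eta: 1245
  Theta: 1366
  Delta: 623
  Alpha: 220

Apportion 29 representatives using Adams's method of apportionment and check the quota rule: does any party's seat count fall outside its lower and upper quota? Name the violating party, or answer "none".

Standard quotas: Gamma 6.307, Eta 8.180, Theta 8.975, Delta 4.093, Alpha 1.445.
Adams allocation: Gamma 6, Eta 8, Theta 9, Delta 4, Alpha 2.
Every allocation lies between the lower and upper quota.

none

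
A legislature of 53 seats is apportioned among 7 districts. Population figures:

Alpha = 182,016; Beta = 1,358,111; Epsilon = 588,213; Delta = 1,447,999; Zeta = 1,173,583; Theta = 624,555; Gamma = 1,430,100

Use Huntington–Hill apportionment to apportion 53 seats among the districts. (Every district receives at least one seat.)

Alpha=1, Beta=11, Epsilon=5, Delta=11, Zeta=9, Theta=5, Gamma=11

With divisor 129098: modified quotas Alpha 1.410, Beta 10.520, Epsilon 4.556, Delta 11.216, Zeta 9.091, Theta 4.838, Gamma 11.078.
Geometric-mean thresholds: Alpha √(1·2)=1.414, Beta √(10·11)=10.488, Epsilon √(4·5)=4.472, Delta √(11·12)=11.489, Zeta √(9·10)=9.487, Theta √(4·5)=4.472, Gamma √(11·12)=11.489.
Each quota rounded against its threshold gives Alpha 1, Beta 11, Epsilon 5, Delta 11, Zeta 9, Theta 5, Gamma 11 (total 53).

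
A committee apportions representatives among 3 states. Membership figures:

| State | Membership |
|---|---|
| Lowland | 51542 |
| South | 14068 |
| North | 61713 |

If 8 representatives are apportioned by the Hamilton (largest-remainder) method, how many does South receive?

Standard divisor: 127323 ÷ 8 ≈ 15915.375.
Standard quotas: Lowland 3.2385, South 0.8839, North 3.8776.
Lower quotas: Lowland 3, South 0, North 3 (sum 6, leaving 2 seats).
Remainders in descending order: South 0.8839, North 0.8776, Lowland 0.2385.
Largest remainders: South, North receive the extra seats.
South receives 1.

1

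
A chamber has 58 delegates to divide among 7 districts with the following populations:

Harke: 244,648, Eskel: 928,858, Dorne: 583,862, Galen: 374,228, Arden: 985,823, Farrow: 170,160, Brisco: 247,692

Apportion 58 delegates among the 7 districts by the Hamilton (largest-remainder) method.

Standard divisor: 3535271 ÷ 58 ≈ 60952.948.
Standard quotas: Harke 4.0137, Eskel 15.2389, Dorne 9.5789, Galen 6.1396, Arden 16.1735, Farrow 2.7917, Brisco 4.0637.
Lower quotas: Harke 4, Eskel 15, Dorne 9, Galen 6, Arden 16, Farrow 2, Brisco 4 (sum 56, leaving 2 seats).
Remainders in descending order: Farrow 0.7917, Dorne 0.5789, Eskel 0.2389, Arden 0.1735, Galen 0.1396, Brisco 0.0637, Harke 0.0137.
Largest remainders: Farrow, Dorne receive the extra seats.

Harke: 4; Eskel: 15; Dorne: 10; Galen: 6; Arden: 16; Farrow: 3; Brisco: 4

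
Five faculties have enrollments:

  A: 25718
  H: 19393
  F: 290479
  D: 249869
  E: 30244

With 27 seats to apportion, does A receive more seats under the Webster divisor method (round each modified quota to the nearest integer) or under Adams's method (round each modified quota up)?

Webster: A 1, H 1, F 13, D 11, E 1.
Adams: A 2, H 1, F 12, D 10, E 2.
A gets 1 under Webster and 2 under Adams.

Adams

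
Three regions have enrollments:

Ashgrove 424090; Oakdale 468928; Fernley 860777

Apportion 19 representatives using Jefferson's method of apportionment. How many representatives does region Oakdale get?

5

Standard divisor 1753795/19 ≈ 92305; standard quotas: Ashgrove 4.594, Oakdale 5.080, Fernley 9.325.
Rounding down gives 4, 5, 9 = 18 seats, so the divisor must be adjusted.
With modified divisor 85400: modified quotas Ashgrove 4.966, Oakdale 5.491, Fernley 10.079.
Rounding down: Ashgrove 4, Oakdale 5, Fernley 10 (total 19).
Oakdale receives 5.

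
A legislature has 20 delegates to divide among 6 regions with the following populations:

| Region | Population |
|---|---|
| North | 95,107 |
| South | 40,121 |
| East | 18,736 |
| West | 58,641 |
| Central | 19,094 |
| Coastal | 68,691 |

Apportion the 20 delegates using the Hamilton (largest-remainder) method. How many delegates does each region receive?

Total 300390; standard divisor 300390/20 ≈ 15019.5.
Standard quotas: North 6.3322, South 2.6713, East 1.2474, West 3.9043, Central 1.2713, Coastal 4.5735.
Lower quotas: North 6, South 2, East 1, West 3, Central 1, Coastal 4 (sum 17, leaving 3 seats).
Remainders in descending order: West 0.9043, South 0.6713, Coastal 0.5735, North 0.3322, Central 0.2713, East 0.2474.
Largest remainders: West, South, Coastal receive the extra seats.

North 6; South 3; East 1; West 4; Central 1; Coastal 5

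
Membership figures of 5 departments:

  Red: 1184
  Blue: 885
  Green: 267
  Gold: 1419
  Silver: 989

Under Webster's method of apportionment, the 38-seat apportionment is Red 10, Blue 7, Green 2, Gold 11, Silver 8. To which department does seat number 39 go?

Priority for the next seat is population ÷ (current seats + 0.5).
Priorities: Red 112.762, Blue 118.000, Green 106.800, Gold 123.391, Silver 116.353.
Highest priority: Gold.

Gold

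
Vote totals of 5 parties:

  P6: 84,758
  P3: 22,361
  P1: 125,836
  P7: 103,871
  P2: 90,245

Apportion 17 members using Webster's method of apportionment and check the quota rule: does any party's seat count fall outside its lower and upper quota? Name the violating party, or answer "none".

none

Standard quotas: P6 3.374, P3 0.890, P1 5.009, P7 4.135, P2 3.592.
Webster allocation: P6 3, P3 1, P1 5, P7 4, P2 4.
Every allocation lies between the lower and upper quota.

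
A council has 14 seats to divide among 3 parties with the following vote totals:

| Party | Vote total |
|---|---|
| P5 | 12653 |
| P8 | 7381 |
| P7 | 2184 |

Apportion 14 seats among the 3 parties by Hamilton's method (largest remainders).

P5=8, P8=5, P7=1

The standard divisor is 22218/14 = 1587.
Standard quotas: P5 7.9729, P8 4.6509, P7 1.3762.
Lower quotas: P5 7, P8 4, P7 1 (sum 12, leaving 2 seats).
Remainders in descending order: P5 0.9729, P8 0.6509, P7 0.3762.
The surplus seats go to P5, P8.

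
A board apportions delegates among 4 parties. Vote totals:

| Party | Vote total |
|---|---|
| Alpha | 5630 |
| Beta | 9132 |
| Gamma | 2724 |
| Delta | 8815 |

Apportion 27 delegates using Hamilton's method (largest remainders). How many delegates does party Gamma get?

3

Standard divisor: 26301 ÷ 27 ≈ 974.111.
Standard quotas: Alpha 5.7796, Beta 9.3747, Gamma 2.7964, Delta 9.0493.
Lower quotas: Alpha 5, Beta 9, Gamma 2, Delta 9 (sum 25, leaving 2 seats).
Remainders in descending order: Gamma 0.7964, Alpha 0.7796, Beta 0.3747, Delta 0.0493.
The surplus seats go to Gamma, Alpha.
Gamma receives 3.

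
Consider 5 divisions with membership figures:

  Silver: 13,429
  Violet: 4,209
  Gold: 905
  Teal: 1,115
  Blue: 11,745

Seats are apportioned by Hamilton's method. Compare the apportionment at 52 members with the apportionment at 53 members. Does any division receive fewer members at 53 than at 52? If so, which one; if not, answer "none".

At 52 seats: Silver 22, Violet 7, Gold 2, Teal 2, Blue 19.
At 53 seats: Silver 23, Violet 7, Gold 1, Teal 2, Blue 20.
Gold drops from 2 to 1.

Gold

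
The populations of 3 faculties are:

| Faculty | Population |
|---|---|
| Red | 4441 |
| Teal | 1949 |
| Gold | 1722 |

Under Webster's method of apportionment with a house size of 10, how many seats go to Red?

Standard divisor 8112/10 ≈ 811.2; standard quotas: Red 5.475, Teal 2.403, Gold 2.123.
Rounding to the nearest integer gives 5, 2, 2 = 9 seats, so the divisor must be adjusted.
With modified divisor 800: modified quotas Red 5.551, Teal 2.436, Gold 2.152.
Rounding to the nearest integer: Red 6, Teal 2, Gold 2 (total 10).
Red receives 6.

6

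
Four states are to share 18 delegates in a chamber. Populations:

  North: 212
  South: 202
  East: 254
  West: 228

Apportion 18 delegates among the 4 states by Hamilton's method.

The standard divisor is 896/18 ≈ 49.778.
Standard quotas: North 4.259, South 4.058, East 5.103, West 4.580.
Lower quotas: North 4, South 4, East 5, West 4 (sum 17, leaving 1 seat).
Remainders in descending order: West 0.580, North 0.259, East 0.103, South 0.058.
Largest remainder: West receives the extra seat.

North: 4, South: 4, East: 5, West: 5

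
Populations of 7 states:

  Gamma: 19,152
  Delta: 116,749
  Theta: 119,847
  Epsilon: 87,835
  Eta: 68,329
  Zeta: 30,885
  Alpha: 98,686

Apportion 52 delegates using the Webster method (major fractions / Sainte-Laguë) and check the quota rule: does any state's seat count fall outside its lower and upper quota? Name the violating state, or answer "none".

Standard quotas: Gamma 1.839, Delta 11.212, Theta 11.509, Epsilon 8.435, Eta 6.562, Zeta 2.966, Alpha 9.477.
Webster allocation: Gamma 2, Delta 11, Theta 12, Epsilon 8, Eta 7, Zeta 3, Alpha 9.
Every allocation lies between the lower and upper quota.

none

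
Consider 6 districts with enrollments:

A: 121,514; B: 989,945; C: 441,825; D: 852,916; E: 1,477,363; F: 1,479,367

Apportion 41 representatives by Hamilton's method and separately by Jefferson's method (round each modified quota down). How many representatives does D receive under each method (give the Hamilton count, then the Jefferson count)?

7 and 6

Hamilton: A 1, B 8, C 3, D 7, E 11, F 11.
Jefferson: A 0, B 8, C 3, D 6, E 12, F 12.
D gets 7 under Hamilton and 6 under Jefferson.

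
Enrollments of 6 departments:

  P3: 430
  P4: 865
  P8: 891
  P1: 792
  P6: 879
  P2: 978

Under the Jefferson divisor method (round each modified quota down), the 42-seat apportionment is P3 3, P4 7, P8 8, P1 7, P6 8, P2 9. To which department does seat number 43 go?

Priority for the next seat is population ÷ (current seats + 1).
Priorities: P3 107.500, P4 108.125, P8 99.000, P1 99.000, P6 97.667, P2 97.800.
Highest priority: P4.

P4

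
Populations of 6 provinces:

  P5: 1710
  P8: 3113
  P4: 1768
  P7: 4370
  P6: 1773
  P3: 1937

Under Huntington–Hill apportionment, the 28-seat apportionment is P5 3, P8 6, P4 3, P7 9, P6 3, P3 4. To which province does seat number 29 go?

P6

Priority for the next seat is population ÷ (√(s·(s+1))).
Priorities: P5 493.634, P8 480.346, P4 510.378, P7 460.638, P6 511.821, P3 433.126.
Highest priority: P6.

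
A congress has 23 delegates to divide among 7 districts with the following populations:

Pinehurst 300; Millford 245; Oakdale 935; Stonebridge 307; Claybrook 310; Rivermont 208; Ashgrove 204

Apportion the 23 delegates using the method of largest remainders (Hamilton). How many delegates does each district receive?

The standard divisor is 2509/23 ≈ 109.087.
Standard quotas: Pinehurst 2.750, Millford 2.246, Oakdale 8.571, Stonebridge 2.814, Claybrook 2.842, Rivermont 1.907, Ashgrove 1.870.
Lower quotas: Pinehurst 2, Millford 2, Oakdale 8, Stonebridge 2, Claybrook 2, Rivermont 1, Ashgrove 1 (sum 18, leaving 5 seats).
Remainders in descending order: Rivermont 0.907, Ashgrove 0.870, Claybrook 0.842, Stonebridge 0.814, Pinehurst 0.750, Oakdale 0.571, Millford 0.246.
Largest remainders: Rivermont, Ashgrove, Claybrook, Stonebridge, Pinehurst receive the extra seats.

Pinehurst 3; Millford 2; Oakdale 8; Stonebridge 3; Claybrook 3; Rivermont 2; Ashgrove 2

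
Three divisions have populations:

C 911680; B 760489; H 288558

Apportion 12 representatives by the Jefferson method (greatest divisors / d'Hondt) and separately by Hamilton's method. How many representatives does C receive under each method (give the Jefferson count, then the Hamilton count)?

6 and 5

Jefferson: C 6, B 5, H 1.
Hamilton: C 5, B 5, H 2.
C gets 6 under Jefferson and 5 under Hamilton.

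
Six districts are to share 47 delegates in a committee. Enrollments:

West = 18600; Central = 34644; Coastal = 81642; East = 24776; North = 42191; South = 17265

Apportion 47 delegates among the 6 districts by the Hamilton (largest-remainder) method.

West 4; Central 7; Coastal 18; East 5; North 9; South 4

The standard divisor is 219118/47 ≈ 4662.085.
Standard quotas: West 3.9896, Central 7.4310, Coastal 17.5119, East 5.3144, North 9.0498, South 3.7033.
Lower quotas: West 3, Central 7, Coastal 17, East 5, North 9, South 3 (sum 44, leaving 3 seats).
Remainders in descending order: West 0.9896, South 0.7033, Coastal 0.5119, Central 0.4310, East 0.3144, North 0.0498.
Largest remainders: West, South, Coastal receive the extra seats.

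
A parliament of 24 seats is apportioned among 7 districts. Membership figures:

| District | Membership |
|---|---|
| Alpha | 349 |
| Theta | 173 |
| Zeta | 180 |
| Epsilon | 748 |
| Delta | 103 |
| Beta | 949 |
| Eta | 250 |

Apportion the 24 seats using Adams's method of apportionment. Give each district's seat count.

Standard divisor 2752/24 ≈ 114.667; standard quotas: Alpha 3.044, Theta 1.509, Zeta 1.570, Epsilon 6.523, Delta 0.898, Beta 8.276, Eta 2.180.
Rounding up gives 4, 2, 2, 7, 1, 9, 3 = 28 seats, so the divisor must be adjusted.
With modified divisor 130: modified quotas Alpha 2.685, Theta 1.331, Zeta 1.385, Epsilon 5.754, Delta 0.792, Beta 7.300, Eta 1.923.
Rounding up: Alpha 3, Theta 2, Zeta 2, Epsilon 6, Delta 1, Beta 8, Eta 2 (total 24).

Alpha 3, Theta 2, Zeta 2, Epsilon 6, Delta 1, Beta 8, Eta 2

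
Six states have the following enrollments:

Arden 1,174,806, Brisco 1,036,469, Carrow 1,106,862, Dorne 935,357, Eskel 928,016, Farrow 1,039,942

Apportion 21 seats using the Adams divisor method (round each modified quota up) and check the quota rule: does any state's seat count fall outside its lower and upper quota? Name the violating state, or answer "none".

none

Standard quotas: Arden 3.965, Brisco 3.499, Carrow 3.736, Dorne 3.157, Eskel 3.132, Farrow 3.510.
Adams allocation: Arden 4, Brisco 3, Carrow 4, Dorne 3, Eskel 3, Farrow 4.
Every allocation lies between the lower and upper quota.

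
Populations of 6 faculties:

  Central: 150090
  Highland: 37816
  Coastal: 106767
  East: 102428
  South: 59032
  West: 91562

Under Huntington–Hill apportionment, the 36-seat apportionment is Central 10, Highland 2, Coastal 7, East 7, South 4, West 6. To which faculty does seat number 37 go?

Highland

Priority for the next seat is population ÷ (√(s·(s+1))).
Priorities: Central 14310.520, Highland 15438.317, Coastal 14267.341, East 13687.517, South 13199.956, West 14128.323.
Highest priority: Highland.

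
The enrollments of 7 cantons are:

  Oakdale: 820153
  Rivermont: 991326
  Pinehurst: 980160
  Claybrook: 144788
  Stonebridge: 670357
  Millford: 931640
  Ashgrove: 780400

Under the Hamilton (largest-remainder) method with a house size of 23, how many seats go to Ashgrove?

Standard divisor: 5318824 ÷ 23 ≈ 231253.217.
Standard quotas: Oakdale 3.5466, Rivermont 4.2868, Pinehurst 4.2385, Claybrook 0.6261, Stonebridge 2.8988, Millford 4.0287, Ashgrove 3.3747.
Lower quotas: Oakdale 3, Rivermont 4, Pinehurst 4, Claybrook 0, Stonebridge 2, Millford 4, Ashgrove 3 (sum 20, leaving 3 seats).
Remainders in descending order: Stonebridge 0.8988, Claybrook 0.6261, Oakdale 0.5466, Ashgrove 0.3747, Rivermont 0.2868, Pinehurst 0.2385, Millford 0.0287.
Largest remainders: Stonebridge, Claybrook, Oakdale receive the extra seats.
Ashgrove receives 3.

3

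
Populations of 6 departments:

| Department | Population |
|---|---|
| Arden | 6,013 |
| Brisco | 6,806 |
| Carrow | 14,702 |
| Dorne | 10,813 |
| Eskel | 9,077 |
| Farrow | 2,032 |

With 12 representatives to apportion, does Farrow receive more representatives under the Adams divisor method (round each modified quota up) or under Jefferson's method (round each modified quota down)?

Adams: Arden 2, Brisco 2, Carrow 3, Dorne 2, Eskel 2, Farrow 1.
Jefferson: Arden 1, Brisco 2, Carrow 4, Dorne 3, Eskel 2, Farrow 0.
Farrow gets 1 under Adams and 0 under Jefferson.

Adams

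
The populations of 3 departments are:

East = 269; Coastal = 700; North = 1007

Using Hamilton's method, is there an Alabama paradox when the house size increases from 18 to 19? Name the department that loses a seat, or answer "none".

East

At 18 seats: East 3, Coastal 6, North 9.
At 19 seats: East 2, Coastal 7, North 10.
East drops from 3 to 2.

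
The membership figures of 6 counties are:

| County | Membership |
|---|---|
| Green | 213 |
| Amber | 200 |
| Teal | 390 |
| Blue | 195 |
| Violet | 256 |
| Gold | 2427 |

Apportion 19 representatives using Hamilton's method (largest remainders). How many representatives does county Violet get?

1

The standard divisor is 3681/19 ≈ 193.737.
Standard quotas: Green 1.099, Amber 1.032, Teal 2.013, Blue 1.007, Violet 1.321, Gold 12.527.
Lower quotas: Green 1, Amber 1, Teal 2, Blue 1, Violet 1, Gold 12 (sum 18, leaving 1 seat).
Remainders in descending order: Gold 0.527, Violet 0.321, Green 0.099, Amber 0.032, Teal 0.013, Blue 0.007.
The surplus seat goes to Gold.
Violet receives 1.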